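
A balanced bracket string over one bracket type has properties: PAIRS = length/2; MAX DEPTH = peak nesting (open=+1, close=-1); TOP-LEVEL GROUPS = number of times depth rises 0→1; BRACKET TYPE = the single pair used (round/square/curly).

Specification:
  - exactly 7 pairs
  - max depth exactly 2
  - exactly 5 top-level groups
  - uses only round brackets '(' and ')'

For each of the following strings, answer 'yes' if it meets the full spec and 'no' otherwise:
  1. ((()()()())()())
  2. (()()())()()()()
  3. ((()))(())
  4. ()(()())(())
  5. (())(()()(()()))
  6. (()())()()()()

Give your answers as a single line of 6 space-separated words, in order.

String 1 '((()()()())()())': depth seq [1 2 3 2 3 2 3 2 3 2 1 2 1 2 1 0]
  -> pairs=8 depth=3 groups=1 -> no
String 2 '(()()())()()()()': depth seq [1 2 1 2 1 2 1 0 1 0 1 0 1 0 1 0]
  -> pairs=8 depth=2 groups=5 -> no
String 3 '((()))(())': depth seq [1 2 3 2 1 0 1 2 1 0]
  -> pairs=5 depth=3 groups=2 -> no
String 4 '()(()())(())': depth seq [1 0 1 2 1 2 1 0 1 2 1 0]
  -> pairs=6 depth=2 groups=3 -> no
String 5 '(())(()()(()()))': depth seq [1 2 1 0 1 2 1 2 1 2 3 2 3 2 1 0]
  -> pairs=8 depth=3 groups=2 -> no
String 6 '(()())()()()()': depth seq [1 2 1 2 1 0 1 0 1 0 1 0 1 0]
  -> pairs=7 depth=2 groups=5 -> yes

Answer: no no no no no yes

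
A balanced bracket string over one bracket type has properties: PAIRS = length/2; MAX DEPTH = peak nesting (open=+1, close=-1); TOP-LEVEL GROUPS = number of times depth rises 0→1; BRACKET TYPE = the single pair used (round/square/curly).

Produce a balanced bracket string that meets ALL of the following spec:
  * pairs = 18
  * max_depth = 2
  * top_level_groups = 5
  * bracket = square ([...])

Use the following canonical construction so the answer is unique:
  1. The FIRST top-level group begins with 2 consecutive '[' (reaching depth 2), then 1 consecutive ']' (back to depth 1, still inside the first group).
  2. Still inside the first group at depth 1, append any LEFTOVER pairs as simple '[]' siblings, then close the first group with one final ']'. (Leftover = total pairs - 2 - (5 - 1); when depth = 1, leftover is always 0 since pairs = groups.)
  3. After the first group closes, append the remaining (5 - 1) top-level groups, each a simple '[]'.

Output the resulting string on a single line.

Spec: pairs=18 depth=2 groups=5
Leftover pairs = 18 - 2 - (5-1) = 12
First group: deep chain of depth 2 + 12 sibling pairs
Remaining 4 groups: simple '[]' each

Answer: [[][][][][][][][][][][][][]][][][][]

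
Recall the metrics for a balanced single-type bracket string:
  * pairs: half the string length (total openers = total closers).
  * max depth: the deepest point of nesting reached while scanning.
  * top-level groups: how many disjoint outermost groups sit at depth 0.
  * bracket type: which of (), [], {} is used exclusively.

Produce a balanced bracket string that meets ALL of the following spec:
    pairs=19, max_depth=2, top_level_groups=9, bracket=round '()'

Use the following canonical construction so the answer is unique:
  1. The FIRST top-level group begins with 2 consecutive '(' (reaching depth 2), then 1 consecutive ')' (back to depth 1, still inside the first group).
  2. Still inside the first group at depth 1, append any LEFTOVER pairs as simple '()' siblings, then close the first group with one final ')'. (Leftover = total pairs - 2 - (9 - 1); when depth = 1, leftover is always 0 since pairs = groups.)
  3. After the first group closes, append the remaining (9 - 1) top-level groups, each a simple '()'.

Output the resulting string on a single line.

Answer: (()()()()()()()()()())()()()()()()()()

Derivation:
Spec: pairs=19 depth=2 groups=9
Leftover pairs = 19 - 2 - (9-1) = 9
First group: deep chain of depth 2 + 9 sibling pairs
Remaining 8 groups: simple '()' each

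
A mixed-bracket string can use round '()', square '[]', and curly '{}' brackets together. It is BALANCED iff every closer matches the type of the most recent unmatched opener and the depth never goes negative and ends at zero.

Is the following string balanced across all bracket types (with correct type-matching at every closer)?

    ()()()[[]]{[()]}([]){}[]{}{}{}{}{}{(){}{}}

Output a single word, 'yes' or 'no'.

Answer: yes

Derivation:
pos 0: push '('; stack = (
pos 1: ')' matches '('; pop; stack = (empty)
pos 2: push '('; stack = (
pos 3: ')' matches '('; pop; stack = (empty)
pos 4: push '('; stack = (
pos 5: ')' matches '('; pop; stack = (empty)
pos 6: push '['; stack = [
pos 7: push '['; stack = [[
pos 8: ']' matches '['; pop; stack = [
pos 9: ']' matches '['; pop; stack = (empty)
pos 10: push '{'; stack = {
pos 11: push '['; stack = {[
pos 12: push '('; stack = {[(
pos 13: ')' matches '('; pop; stack = {[
pos 14: ']' matches '['; pop; stack = {
pos 15: '}' matches '{'; pop; stack = (empty)
pos 16: push '('; stack = (
pos 17: push '['; stack = ([
pos 18: ']' matches '['; pop; stack = (
pos 19: ')' matches '('; pop; stack = (empty)
pos 20: push '{'; stack = {
pos 21: '}' matches '{'; pop; stack = (empty)
pos 22: push '['; stack = [
pos 23: ']' matches '['; pop; stack = (empty)
pos 24: push '{'; stack = {
pos 25: '}' matches '{'; pop; stack = (empty)
pos 26: push '{'; stack = {
pos 27: '}' matches '{'; pop; stack = (empty)
pos 28: push '{'; stack = {
pos 29: '}' matches '{'; pop; stack = (empty)
pos 30: push '{'; stack = {
pos 31: '}' matches '{'; pop; stack = (empty)
pos 32: push '{'; stack = {
pos 33: '}' matches '{'; pop; stack = (empty)
pos 34: push '{'; stack = {
pos 35: push '('; stack = {(
pos 36: ')' matches '('; pop; stack = {
pos 37: push '{'; stack = {{
pos 38: '}' matches '{'; pop; stack = {
pos 39: push '{'; stack = {{
pos 40: '}' matches '{'; pop; stack = {
pos 41: '}' matches '{'; pop; stack = (empty)
end: stack empty → VALID
Verdict: properly nested → yes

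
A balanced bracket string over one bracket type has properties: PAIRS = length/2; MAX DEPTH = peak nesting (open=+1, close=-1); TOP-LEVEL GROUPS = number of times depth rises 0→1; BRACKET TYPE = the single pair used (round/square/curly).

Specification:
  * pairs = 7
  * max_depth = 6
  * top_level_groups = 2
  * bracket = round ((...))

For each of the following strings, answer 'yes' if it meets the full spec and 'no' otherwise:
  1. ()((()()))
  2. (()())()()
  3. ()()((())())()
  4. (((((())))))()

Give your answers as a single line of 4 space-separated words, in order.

Answer: no no no yes

Derivation:
String 1 '()((()()))': depth seq [1 0 1 2 3 2 3 2 1 0]
  -> pairs=5 depth=3 groups=2 -> no
String 2 '(()())()()': depth seq [1 2 1 2 1 0 1 0 1 0]
  -> pairs=5 depth=2 groups=3 -> no
String 3 '()()((())())()': depth seq [1 0 1 0 1 2 3 2 1 2 1 0 1 0]
  -> pairs=7 depth=3 groups=4 -> no
String 4 '(((((())))))()': depth seq [1 2 3 4 5 6 5 4 3 2 1 0 1 0]
  -> pairs=7 depth=6 groups=2 -> yes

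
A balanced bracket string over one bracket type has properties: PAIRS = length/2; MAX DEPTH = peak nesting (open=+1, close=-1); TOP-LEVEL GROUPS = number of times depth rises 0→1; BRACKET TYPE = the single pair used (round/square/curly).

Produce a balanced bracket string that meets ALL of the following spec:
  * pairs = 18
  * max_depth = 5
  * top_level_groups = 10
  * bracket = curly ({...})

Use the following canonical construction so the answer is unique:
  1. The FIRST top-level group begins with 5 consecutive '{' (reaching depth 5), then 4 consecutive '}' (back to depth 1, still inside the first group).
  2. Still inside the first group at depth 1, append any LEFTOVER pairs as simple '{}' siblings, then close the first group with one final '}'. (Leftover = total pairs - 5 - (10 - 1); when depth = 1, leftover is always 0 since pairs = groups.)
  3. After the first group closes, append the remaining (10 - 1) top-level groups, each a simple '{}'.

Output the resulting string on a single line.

Answer: {{{{{}}}}{}{}{}{}}{}{}{}{}{}{}{}{}{}

Derivation:
Spec: pairs=18 depth=5 groups=10
Leftover pairs = 18 - 5 - (10-1) = 4
First group: deep chain of depth 5 + 4 sibling pairs
Remaining 9 groups: simple '{}' each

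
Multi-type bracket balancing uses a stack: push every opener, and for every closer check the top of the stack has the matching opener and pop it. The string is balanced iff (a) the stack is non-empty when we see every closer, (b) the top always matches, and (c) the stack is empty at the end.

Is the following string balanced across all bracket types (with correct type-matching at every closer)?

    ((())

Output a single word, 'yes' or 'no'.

Answer: no

Derivation:
pos 0: push '('; stack = (
pos 1: push '('; stack = ((
pos 2: push '('; stack = (((
pos 3: ')' matches '('; pop; stack = ((
pos 4: ')' matches '('; pop; stack = (
end: stack still non-empty (() → INVALID
Verdict: unclosed openers at end: ( → no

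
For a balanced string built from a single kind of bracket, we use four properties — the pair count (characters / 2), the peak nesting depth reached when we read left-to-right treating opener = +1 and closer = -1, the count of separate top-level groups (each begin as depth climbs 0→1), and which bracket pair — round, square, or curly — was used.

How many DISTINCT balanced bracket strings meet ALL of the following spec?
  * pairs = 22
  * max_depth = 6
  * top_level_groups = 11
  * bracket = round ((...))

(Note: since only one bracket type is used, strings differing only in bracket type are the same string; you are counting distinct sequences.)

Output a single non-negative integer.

Spec: pairs=22 depth=6 groups=11
Count(depth <= 6) = 63033664
Count(depth <= 5) = 58580424
Count(depth == 6) = 63033664 - 58580424 = 4453240

Answer: 4453240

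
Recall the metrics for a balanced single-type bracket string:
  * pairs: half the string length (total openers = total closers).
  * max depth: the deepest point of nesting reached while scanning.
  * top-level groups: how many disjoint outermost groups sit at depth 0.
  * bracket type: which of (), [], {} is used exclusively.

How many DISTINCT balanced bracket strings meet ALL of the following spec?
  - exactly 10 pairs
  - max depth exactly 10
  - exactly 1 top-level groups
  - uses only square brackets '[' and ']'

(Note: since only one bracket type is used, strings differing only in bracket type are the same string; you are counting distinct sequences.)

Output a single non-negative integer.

Answer: 1

Derivation:
Spec: pairs=10 depth=10 groups=1
Count(depth <= 10) = 4862
Count(depth <= 9) = 4861
Count(depth == 10) = 4862 - 4861 = 1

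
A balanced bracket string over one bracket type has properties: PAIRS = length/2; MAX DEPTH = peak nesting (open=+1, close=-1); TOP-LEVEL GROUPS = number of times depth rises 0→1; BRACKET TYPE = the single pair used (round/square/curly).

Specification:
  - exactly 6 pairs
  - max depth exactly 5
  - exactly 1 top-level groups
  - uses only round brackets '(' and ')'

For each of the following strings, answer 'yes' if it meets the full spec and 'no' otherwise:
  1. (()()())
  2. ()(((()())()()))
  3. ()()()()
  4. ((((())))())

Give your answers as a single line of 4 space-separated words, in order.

Answer: no no no yes

Derivation:
String 1 '(()()())': depth seq [1 2 1 2 1 2 1 0]
  -> pairs=4 depth=2 groups=1 -> no
String 2 '()(((()())()()))': depth seq [1 0 1 2 3 4 3 4 3 2 3 2 3 2 1 0]
  -> pairs=8 depth=4 groups=2 -> no
String 3 '()()()()': depth seq [1 0 1 0 1 0 1 0]
  -> pairs=4 depth=1 groups=4 -> no
String 4 '((((())))())': depth seq [1 2 3 4 5 4 3 2 1 2 1 0]
  -> pairs=6 depth=5 groups=1 -> yes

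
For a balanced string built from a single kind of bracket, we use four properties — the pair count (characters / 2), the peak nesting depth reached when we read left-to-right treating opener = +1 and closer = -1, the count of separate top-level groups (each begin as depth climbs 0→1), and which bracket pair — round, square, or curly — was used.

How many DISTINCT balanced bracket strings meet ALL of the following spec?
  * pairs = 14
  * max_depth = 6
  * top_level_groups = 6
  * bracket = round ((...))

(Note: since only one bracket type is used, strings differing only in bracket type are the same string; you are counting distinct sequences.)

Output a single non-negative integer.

Spec: pairs=14 depth=6 groups=6
Count(depth <= 6) = 86196
Count(depth <= 5) = 81624
Count(depth == 6) = 86196 - 81624 = 4572

Answer: 4572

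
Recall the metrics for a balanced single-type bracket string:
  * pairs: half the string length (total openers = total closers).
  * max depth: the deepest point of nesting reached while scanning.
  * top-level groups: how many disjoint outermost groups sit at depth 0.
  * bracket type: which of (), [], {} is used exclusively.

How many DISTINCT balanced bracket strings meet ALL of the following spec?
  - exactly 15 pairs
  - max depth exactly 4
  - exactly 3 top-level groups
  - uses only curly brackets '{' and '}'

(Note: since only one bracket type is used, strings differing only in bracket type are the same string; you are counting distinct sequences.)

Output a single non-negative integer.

Spec: pairs=15 depth=4 groups=3
Count(depth <= 4) = 519193
Count(depth <= 3) = 68096
Count(depth == 4) = 519193 - 68096 = 451097

Answer: 451097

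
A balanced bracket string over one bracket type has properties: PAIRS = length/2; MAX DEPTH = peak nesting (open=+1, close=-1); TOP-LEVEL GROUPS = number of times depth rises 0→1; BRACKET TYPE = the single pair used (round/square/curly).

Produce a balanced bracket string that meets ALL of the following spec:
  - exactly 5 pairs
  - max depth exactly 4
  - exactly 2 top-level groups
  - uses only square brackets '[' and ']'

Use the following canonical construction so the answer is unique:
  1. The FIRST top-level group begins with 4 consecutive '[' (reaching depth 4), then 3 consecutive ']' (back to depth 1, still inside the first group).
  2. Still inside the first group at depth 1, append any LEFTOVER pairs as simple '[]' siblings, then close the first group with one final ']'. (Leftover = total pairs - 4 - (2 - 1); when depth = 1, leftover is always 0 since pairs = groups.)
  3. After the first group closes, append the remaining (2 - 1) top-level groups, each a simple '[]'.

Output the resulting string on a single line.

Spec: pairs=5 depth=4 groups=2
Leftover pairs = 5 - 4 - (2-1) = 0
First group: deep chain of depth 4 + 0 sibling pairs
Remaining 1 groups: simple '[]' each

Answer: [[[[]]]][]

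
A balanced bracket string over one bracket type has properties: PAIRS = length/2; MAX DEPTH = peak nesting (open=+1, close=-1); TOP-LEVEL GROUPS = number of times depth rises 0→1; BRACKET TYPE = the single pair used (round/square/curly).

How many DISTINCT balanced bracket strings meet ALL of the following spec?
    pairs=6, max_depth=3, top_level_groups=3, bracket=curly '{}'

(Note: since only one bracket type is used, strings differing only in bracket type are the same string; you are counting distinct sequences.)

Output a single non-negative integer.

Answer: 15

Derivation:
Spec: pairs=6 depth=3 groups=3
Count(depth <= 3) = 25
Count(depth <= 2) = 10
Count(depth == 3) = 25 - 10 = 15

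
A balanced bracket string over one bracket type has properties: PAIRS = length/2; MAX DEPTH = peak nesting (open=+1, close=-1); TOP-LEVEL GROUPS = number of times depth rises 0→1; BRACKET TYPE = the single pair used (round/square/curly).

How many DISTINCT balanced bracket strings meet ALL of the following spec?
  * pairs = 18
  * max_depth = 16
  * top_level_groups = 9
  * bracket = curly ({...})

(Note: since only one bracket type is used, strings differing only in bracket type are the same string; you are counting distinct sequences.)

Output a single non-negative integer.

Answer: 0

Derivation:
Spec: pairs=18 depth=16 groups=9
Count(depth <= 16) = 1562275
Count(depth <= 15) = 1562275
Count(depth == 16) = 1562275 - 1562275 = 0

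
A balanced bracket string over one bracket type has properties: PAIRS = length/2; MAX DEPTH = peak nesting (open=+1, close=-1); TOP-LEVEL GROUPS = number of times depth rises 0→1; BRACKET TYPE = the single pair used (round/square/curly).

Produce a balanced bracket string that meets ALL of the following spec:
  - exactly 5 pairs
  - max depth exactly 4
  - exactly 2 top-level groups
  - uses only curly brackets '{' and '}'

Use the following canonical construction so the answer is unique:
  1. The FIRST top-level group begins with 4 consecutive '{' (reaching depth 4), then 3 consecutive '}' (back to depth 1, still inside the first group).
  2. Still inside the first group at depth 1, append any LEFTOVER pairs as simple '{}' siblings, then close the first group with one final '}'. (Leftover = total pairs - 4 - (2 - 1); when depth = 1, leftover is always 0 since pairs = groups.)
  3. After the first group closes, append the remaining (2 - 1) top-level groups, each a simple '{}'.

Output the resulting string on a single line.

Answer: {{{{}}}}{}

Derivation:
Spec: pairs=5 depth=4 groups=2
Leftover pairs = 5 - 4 - (2-1) = 0
First group: deep chain of depth 4 + 0 sibling pairs
Remaining 1 groups: simple '{}' each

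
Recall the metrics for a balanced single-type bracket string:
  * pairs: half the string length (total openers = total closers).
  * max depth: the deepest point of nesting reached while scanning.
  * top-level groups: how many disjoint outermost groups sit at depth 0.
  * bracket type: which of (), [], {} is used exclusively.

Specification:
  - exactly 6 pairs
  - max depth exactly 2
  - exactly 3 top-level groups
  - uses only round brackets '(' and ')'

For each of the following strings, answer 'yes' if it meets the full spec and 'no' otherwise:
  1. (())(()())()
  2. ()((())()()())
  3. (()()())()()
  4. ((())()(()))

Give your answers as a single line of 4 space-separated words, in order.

Answer: yes no yes no

Derivation:
String 1 '(())(()())()': depth seq [1 2 1 0 1 2 1 2 1 0 1 0]
  -> pairs=6 depth=2 groups=3 -> yes
String 2 '()((())()()())': depth seq [1 0 1 2 3 2 1 2 1 2 1 2 1 0]
  -> pairs=7 depth=3 groups=2 -> no
String 3 '(()()())()()': depth seq [1 2 1 2 1 2 1 0 1 0 1 0]
  -> pairs=6 depth=2 groups=3 -> yes
String 4 '((())()(()))': depth seq [1 2 3 2 1 2 1 2 3 2 1 0]
  -> pairs=6 depth=3 groups=1 -> no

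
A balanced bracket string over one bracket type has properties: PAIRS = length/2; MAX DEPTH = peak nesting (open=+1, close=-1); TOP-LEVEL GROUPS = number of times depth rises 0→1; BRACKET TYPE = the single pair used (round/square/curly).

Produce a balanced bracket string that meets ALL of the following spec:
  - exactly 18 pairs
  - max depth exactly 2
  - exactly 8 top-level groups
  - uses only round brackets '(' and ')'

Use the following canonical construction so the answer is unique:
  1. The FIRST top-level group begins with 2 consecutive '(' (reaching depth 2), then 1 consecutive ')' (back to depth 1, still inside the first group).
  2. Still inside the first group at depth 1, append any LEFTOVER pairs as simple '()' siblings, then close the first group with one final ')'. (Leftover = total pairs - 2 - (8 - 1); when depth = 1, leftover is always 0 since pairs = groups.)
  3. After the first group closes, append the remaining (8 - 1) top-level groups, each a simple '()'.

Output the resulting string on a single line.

Spec: pairs=18 depth=2 groups=8
Leftover pairs = 18 - 2 - (8-1) = 9
First group: deep chain of depth 2 + 9 sibling pairs
Remaining 7 groups: simple '()' each

Answer: (()()()()()()()()()())()()()()()()()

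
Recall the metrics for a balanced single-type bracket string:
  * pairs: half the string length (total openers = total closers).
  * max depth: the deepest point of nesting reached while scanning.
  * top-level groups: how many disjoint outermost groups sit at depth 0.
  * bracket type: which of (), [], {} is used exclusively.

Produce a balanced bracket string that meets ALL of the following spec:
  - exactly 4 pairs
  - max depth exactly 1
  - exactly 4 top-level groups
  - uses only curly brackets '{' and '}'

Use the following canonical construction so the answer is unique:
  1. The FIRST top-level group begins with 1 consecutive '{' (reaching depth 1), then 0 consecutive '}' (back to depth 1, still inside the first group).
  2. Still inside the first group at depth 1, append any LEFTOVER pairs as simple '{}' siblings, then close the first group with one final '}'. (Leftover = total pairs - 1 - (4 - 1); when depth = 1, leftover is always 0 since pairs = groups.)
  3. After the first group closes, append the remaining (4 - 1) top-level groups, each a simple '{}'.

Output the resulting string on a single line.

Answer: {}{}{}{}

Derivation:
Spec: pairs=4 depth=1 groups=4
Leftover pairs = 4 - 1 - (4-1) = 0
First group: deep chain of depth 1 + 0 sibling pairs
Remaining 3 groups: simple '{}' each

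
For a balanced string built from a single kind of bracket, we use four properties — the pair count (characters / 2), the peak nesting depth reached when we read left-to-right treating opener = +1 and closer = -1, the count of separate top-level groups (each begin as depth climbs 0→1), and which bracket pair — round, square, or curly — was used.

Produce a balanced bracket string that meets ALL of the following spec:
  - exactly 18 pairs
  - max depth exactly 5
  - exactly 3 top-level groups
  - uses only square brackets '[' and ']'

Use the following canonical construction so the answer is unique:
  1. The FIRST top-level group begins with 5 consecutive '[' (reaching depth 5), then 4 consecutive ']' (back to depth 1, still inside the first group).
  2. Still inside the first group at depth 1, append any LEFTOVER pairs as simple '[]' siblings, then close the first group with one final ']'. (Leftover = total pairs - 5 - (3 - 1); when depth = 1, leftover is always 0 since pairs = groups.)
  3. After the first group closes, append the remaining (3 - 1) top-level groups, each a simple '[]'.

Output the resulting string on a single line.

Spec: pairs=18 depth=5 groups=3
Leftover pairs = 18 - 5 - (3-1) = 11
First group: deep chain of depth 5 + 11 sibling pairs
Remaining 2 groups: simple '[]' each

Answer: [[[[[]]]][][][][][][][][][][][]][][]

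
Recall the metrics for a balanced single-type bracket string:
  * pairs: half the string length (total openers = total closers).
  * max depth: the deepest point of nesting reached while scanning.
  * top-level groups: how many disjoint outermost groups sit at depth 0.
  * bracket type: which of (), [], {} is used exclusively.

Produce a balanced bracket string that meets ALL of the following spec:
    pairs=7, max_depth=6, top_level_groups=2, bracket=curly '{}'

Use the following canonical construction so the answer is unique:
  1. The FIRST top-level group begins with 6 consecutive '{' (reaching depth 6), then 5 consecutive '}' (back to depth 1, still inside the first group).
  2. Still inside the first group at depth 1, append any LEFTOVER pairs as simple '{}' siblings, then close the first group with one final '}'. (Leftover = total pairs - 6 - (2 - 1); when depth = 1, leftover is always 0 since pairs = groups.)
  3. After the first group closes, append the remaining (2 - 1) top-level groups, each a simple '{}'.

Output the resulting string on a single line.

Answer: {{{{{{}}}}}}{}

Derivation:
Spec: pairs=7 depth=6 groups=2
Leftover pairs = 7 - 6 - (2-1) = 0
First group: deep chain of depth 6 + 0 sibling pairs
Remaining 1 groups: simple '{}' each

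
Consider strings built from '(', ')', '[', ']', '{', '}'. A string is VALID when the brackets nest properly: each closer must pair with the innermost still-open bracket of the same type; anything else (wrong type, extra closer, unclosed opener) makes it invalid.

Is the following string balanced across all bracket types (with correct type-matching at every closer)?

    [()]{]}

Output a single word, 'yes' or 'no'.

Answer: no

Derivation:
pos 0: push '['; stack = [
pos 1: push '('; stack = [(
pos 2: ')' matches '('; pop; stack = [
pos 3: ']' matches '['; pop; stack = (empty)
pos 4: push '{'; stack = {
pos 5: saw closer ']' but top of stack is '{' (expected '}') → INVALID
Verdict: type mismatch at position 5: ']' closes '{' → no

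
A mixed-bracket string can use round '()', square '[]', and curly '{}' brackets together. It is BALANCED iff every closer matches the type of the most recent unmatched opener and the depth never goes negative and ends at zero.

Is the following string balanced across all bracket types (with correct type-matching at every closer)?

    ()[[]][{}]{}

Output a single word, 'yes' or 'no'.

Answer: yes

Derivation:
pos 0: push '('; stack = (
pos 1: ')' matches '('; pop; stack = (empty)
pos 2: push '['; stack = [
pos 3: push '['; stack = [[
pos 4: ']' matches '['; pop; stack = [
pos 5: ']' matches '['; pop; stack = (empty)
pos 6: push '['; stack = [
pos 7: push '{'; stack = [{
pos 8: '}' matches '{'; pop; stack = [
pos 9: ']' matches '['; pop; stack = (empty)
pos 10: push '{'; stack = {
pos 11: '}' matches '{'; pop; stack = (empty)
end: stack empty → VALID
Verdict: properly nested → yes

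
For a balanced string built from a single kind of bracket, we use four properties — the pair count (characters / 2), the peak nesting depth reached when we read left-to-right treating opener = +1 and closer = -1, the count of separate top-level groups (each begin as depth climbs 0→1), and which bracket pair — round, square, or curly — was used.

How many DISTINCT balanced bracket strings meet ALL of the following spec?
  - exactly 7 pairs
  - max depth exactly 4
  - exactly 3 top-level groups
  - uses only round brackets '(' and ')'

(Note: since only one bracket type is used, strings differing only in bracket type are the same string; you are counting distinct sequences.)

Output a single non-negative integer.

Spec: pairs=7 depth=4 groups=3
Count(depth <= 4) = 87
Count(depth <= 3) = 66
Count(depth == 4) = 87 - 66 = 21

Answer: 21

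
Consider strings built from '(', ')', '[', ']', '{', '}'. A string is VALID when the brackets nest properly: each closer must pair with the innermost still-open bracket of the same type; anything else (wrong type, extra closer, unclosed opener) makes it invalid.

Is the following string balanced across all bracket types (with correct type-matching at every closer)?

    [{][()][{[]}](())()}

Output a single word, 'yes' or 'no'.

pos 0: push '['; stack = [
pos 1: push '{'; stack = [{
pos 2: saw closer ']' but top of stack is '{' (expected '}') → INVALID
Verdict: type mismatch at position 2: ']' closes '{' → no

Answer: no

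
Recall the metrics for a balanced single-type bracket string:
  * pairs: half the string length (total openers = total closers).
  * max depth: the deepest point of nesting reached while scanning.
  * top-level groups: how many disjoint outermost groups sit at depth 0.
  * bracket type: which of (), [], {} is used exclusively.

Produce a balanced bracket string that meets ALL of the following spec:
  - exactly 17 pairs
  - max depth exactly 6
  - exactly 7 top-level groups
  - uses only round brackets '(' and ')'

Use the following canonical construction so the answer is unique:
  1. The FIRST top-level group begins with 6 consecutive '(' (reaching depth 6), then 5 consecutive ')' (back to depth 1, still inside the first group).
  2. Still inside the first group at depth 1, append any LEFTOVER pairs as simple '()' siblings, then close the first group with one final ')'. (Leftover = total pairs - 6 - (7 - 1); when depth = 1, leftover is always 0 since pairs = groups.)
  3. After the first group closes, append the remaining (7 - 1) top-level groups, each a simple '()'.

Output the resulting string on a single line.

Spec: pairs=17 depth=6 groups=7
Leftover pairs = 17 - 6 - (7-1) = 5
First group: deep chain of depth 6 + 5 sibling pairs
Remaining 6 groups: simple '()' each

Answer: (((((()))))()()()()())()()()()()()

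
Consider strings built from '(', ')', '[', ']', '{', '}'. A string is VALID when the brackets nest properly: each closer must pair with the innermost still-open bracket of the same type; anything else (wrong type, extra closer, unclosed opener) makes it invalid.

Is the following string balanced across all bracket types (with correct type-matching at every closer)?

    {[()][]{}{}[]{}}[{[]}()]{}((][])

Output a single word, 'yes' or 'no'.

Answer: no

Derivation:
pos 0: push '{'; stack = {
pos 1: push '['; stack = {[
pos 2: push '('; stack = {[(
pos 3: ')' matches '('; pop; stack = {[
pos 4: ']' matches '['; pop; stack = {
pos 5: push '['; stack = {[
pos 6: ']' matches '['; pop; stack = {
pos 7: push '{'; stack = {{
pos 8: '}' matches '{'; pop; stack = {
pos 9: push '{'; stack = {{
pos 10: '}' matches '{'; pop; stack = {
pos 11: push '['; stack = {[
pos 12: ']' matches '['; pop; stack = {
pos 13: push '{'; stack = {{
pos 14: '}' matches '{'; pop; stack = {
pos 15: '}' matches '{'; pop; stack = (empty)
pos 16: push '['; stack = [
pos 17: push '{'; stack = [{
pos 18: push '['; stack = [{[
pos 19: ']' matches '['; pop; stack = [{
pos 20: '}' matches '{'; pop; stack = [
pos 21: push '('; stack = [(
pos 22: ')' matches '('; pop; stack = [
pos 23: ']' matches '['; pop; stack = (empty)
pos 24: push '{'; stack = {
pos 25: '}' matches '{'; pop; stack = (empty)
pos 26: push '('; stack = (
pos 27: push '('; stack = ((
pos 28: saw closer ']' but top of stack is '(' (expected ')') → INVALID
Verdict: type mismatch at position 28: ']' closes '(' → no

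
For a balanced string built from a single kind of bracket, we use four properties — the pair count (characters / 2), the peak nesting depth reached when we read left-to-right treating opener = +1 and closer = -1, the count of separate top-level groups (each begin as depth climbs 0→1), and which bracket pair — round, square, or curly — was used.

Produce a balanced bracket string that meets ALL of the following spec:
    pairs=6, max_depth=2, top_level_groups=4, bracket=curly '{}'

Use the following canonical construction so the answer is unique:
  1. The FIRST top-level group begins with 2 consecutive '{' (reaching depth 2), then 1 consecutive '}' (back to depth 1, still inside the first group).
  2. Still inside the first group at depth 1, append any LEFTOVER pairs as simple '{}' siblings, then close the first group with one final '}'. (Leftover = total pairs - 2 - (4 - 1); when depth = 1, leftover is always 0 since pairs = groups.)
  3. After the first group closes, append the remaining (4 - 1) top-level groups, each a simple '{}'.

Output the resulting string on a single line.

Answer: {{}{}}{}{}{}

Derivation:
Spec: pairs=6 depth=2 groups=4
Leftover pairs = 6 - 2 - (4-1) = 1
First group: deep chain of depth 2 + 1 sibling pairs
Remaining 3 groups: simple '{}' each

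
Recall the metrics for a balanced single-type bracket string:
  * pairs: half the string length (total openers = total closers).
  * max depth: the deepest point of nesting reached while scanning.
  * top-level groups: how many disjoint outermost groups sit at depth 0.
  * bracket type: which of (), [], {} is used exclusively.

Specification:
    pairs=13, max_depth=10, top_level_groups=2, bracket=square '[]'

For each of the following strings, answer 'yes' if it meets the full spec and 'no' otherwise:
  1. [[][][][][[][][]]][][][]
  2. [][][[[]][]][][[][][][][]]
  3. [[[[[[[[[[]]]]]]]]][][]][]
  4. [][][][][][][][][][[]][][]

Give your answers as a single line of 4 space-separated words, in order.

Answer: no no yes no

Derivation:
String 1 '[[][][][][[][][]]][][][]': depth seq [1 2 1 2 1 2 1 2 1 2 3 2 3 2 3 2 1 0 1 0 1 0 1 0]
  -> pairs=12 depth=3 groups=4 -> no
String 2 '[][][[[]][]][][[][][][][]]': depth seq [1 0 1 0 1 2 3 2 1 2 1 0 1 0 1 2 1 2 1 2 1 2 1 2 1 0]
  -> pairs=13 depth=3 groups=5 -> no
String 3 '[[[[[[[[[[]]]]]]]]][][]][]': depth seq [1 2 3 4 5 6 7 8 9 10 9 8 7 6 5 4 3 2 1 2 1 2 1 0 1 0]
  -> pairs=13 depth=10 groups=2 -> yes
String 4 '[][][][][][][][][][[]][][]': depth seq [1 0 1 0 1 0 1 0 1 0 1 0 1 0 1 0 1 0 1 2 1 0 1 0 1 0]
  -> pairs=13 depth=2 groups=12 -> no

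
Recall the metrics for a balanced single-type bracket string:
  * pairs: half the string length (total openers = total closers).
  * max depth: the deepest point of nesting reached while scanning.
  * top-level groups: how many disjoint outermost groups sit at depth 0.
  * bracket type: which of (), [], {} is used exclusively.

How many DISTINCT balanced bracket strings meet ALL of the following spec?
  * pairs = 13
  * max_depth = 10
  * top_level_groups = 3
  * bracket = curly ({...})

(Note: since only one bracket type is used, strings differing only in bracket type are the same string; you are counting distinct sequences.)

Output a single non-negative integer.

Spec: pairs=13 depth=10 groups=3
Count(depth <= 10) = 149223
Count(depth <= 9) = 149166
Count(depth == 10) = 149223 - 149166 = 57

Answer: 57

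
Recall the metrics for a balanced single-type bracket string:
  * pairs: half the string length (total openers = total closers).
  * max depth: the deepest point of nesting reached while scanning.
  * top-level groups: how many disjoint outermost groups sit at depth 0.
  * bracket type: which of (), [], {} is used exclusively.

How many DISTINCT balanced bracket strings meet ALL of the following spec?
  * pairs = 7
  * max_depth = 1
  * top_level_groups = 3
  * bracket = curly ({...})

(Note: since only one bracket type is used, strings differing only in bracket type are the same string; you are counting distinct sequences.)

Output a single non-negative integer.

Answer: 0

Derivation:
Spec: pairs=7 depth=1 groups=3
Count(depth <= 1) = 0
Count(depth <= 0) = 0
Count(depth == 1) = 0 - 0 = 0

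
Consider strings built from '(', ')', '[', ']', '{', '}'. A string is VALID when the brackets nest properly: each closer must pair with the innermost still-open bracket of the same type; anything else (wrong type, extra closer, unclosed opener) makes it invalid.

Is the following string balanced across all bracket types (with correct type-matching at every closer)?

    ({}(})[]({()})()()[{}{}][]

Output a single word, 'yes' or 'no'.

Answer: no

Derivation:
pos 0: push '('; stack = (
pos 1: push '{'; stack = ({
pos 2: '}' matches '{'; pop; stack = (
pos 3: push '('; stack = ((
pos 4: saw closer '}' but top of stack is '(' (expected ')') → INVALID
Verdict: type mismatch at position 4: '}' closes '(' → no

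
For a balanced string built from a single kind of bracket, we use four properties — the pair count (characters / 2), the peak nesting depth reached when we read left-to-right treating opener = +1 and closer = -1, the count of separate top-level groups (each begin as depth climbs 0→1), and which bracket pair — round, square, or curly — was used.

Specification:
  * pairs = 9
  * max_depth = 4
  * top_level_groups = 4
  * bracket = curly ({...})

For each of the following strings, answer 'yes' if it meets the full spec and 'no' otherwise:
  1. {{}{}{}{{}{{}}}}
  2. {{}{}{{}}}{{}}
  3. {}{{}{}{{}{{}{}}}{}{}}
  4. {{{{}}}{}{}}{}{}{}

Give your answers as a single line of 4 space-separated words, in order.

String 1 '{{}{}{}{{}{{}}}}': depth seq [1 2 1 2 1 2 1 2 3 2 3 4 3 2 1 0]
  -> pairs=8 depth=4 groups=1 -> no
String 2 '{{}{}{{}}}{{}}': depth seq [1 2 1 2 1 2 3 2 1 0 1 2 1 0]
  -> pairs=7 depth=3 groups=2 -> no
String 3 '{}{{}{}{{}{{}{}}}{}{}}': depth seq [1 0 1 2 1 2 1 2 3 2 3 4 3 4 3 2 1 2 1 2 1 0]
  -> pairs=11 depth=4 groups=2 -> no
String 4 '{{{{}}}{}{}}{}{}{}': depth seq [1 2 3 4 3 2 1 2 1 2 1 0 1 0 1 0 1 0]
  -> pairs=9 depth=4 groups=4 -> yes

Answer: no no no yes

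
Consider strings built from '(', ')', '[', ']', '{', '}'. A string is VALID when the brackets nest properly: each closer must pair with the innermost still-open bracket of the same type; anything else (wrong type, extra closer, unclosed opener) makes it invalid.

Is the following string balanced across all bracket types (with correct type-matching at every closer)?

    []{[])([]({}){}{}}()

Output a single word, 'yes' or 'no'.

pos 0: push '['; stack = [
pos 1: ']' matches '['; pop; stack = (empty)
pos 2: push '{'; stack = {
pos 3: push '['; stack = {[
pos 4: ']' matches '['; pop; stack = {
pos 5: saw closer ')' but top of stack is '{' (expected '}') → INVALID
Verdict: type mismatch at position 5: ')' closes '{' → no

Answer: no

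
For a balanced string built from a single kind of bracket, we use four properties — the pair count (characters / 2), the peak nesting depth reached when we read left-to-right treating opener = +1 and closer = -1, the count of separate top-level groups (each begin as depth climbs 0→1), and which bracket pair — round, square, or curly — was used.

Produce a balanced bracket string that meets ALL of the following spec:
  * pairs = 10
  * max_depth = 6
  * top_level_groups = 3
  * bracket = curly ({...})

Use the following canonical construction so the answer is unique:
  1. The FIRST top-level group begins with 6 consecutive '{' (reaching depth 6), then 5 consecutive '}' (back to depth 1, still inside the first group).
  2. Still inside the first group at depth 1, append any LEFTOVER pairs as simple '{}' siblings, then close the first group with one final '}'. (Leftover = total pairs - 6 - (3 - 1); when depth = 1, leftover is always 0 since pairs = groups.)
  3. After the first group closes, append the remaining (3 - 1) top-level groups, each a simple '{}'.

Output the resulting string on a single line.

Answer: {{{{{{}}}}}{}{}}{}{}

Derivation:
Spec: pairs=10 depth=6 groups=3
Leftover pairs = 10 - 6 - (3-1) = 2
First group: deep chain of depth 6 + 2 sibling pairs
Remaining 2 groups: simple '{}' each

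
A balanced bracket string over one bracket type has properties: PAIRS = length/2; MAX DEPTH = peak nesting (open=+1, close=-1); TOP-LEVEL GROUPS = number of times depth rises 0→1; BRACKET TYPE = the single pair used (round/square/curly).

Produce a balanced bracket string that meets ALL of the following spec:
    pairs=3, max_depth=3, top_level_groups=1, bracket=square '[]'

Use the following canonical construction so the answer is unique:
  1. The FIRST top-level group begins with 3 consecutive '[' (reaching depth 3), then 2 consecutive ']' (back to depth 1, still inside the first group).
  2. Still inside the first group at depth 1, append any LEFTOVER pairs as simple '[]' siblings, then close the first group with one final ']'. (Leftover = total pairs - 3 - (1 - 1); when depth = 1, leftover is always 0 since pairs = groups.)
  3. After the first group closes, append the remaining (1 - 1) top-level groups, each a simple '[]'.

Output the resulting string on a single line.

Spec: pairs=3 depth=3 groups=1
Leftover pairs = 3 - 3 - (1-1) = 0
First group: deep chain of depth 3 + 0 sibling pairs
Remaining 0 groups: simple '[]' each

Answer: [[[]]]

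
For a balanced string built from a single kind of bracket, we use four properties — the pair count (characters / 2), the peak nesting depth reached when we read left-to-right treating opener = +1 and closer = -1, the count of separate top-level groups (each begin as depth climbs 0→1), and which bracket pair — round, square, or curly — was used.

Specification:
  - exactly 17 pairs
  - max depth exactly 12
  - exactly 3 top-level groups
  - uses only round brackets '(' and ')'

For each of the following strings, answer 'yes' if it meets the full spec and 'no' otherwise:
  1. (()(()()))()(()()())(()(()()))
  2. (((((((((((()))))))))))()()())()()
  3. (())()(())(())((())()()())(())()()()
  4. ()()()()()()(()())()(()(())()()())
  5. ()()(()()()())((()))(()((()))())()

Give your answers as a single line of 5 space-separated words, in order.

Answer: no yes no no no

Derivation:
String 1 '(()(()()))()(()()())(()(()()))': depth seq [1 2 1 2 3 2 3 2 1 0 1 0 1 2 1 2 1 2 1 0 1 2 1 2 3 2 3 2 1 0]
  -> pairs=15 depth=3 groups=4 -> no
String 2 '(((((((((((()))))))))))()()())()()': depth seq [1 2 3 4 5 6 7 8 9 10 11 12 11 10 9 8 7 6 5 4 3 2 1 2 1 2 1 2 1 0 1 0 1 0]
  -> pairs=17 depth=12 groups=3 -> yes
String 3 '(())()(())(())((())()()())(())()()()': depth seq [1 2 1 0 1 0 1 2 1 0 1 2 1 0 1 2 3 2 1 2 1 2 1 2 1 0 1 2 1 0 1 0 1 0 1 0]
  -> pairs=18 depth=3 groups=9 -> no
String 4 '()()()()()()(()())()(()(())()()())': depth seq [1 0 1 0 1 0 1 0 1 0 1 0 1 2 1 2 1 0 1 0 1 2 1 2 3 2 1 2 1 2 1 2 1 0]
  -> pairs=17 depth=3 groups=9 -> no
String 5 '()()(()()()())((()))(()((()))())()': depth seq [1 0 1 0 1 2 1 2 1 2 1 2 1 0 1 2 3 2 1 0 1 2 1 2 3 4 3 2 1 2 1 0 1 0]
  -> pairs=17 depth=4 groups=6 -> no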